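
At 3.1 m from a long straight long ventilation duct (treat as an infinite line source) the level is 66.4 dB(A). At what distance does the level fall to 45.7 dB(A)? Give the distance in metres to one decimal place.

364.2 m

For a line source L₁ − L₂ = 10·log₁₀(r₂/r₁), so r₂ = r₁·10^((L₁−L₂)/10).
r₂ = 3.1·10^((66.4−45.7)/10) = 3.1·10^(20.7/10) = 364.22 m.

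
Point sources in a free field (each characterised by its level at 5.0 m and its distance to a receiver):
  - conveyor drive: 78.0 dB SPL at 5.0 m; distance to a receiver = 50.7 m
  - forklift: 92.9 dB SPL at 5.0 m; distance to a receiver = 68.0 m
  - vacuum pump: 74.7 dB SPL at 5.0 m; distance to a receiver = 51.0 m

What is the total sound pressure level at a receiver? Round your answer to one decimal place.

70.6 dB SPL

Apply inverse-square spreading to bring every level to the receiver, then sum 10^(L/10).
conveyor drive: 78.0 − 20·log₁₀(50.7/5.0) = 78.0 − 20.12 = 57.88 dB SPL.
forklift: 92.9 − 20·log₁₀(68.0/5.0) = 92.9 − 22.67 = 70.23 dB SPL.
vacuum pump: 74.7 − 20·log₁₀(51.0/5.0) = 74.7 − 20.17 = 54.53 dB SPL.
Σ 10^(L/10) = 1.144e+07 → L_total = 10·log₁₀(1.144e+07) = 70.58 dB SPL.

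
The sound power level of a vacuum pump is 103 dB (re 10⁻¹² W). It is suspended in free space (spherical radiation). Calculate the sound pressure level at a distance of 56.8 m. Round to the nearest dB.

57 dB

The power spreads over a sphere of area 4π·r², so L_p = L_w − 10·log₁₀(4π·r²).
4π·r² = 4.054e+04 m², 10·log₁₀ of that is 46.079 dB.
L_p = 103 − 46.079 = 56.92 dB.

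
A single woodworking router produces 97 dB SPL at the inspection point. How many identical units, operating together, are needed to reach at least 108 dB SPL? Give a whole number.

N identical sources give L₁ + 10·log₁₀ N, so require 10·log₁₀ N ≥ 108 − 97 = 11.0 dB.
N ≥ 10^(11.0/10) = 12.589, so N = 13.

13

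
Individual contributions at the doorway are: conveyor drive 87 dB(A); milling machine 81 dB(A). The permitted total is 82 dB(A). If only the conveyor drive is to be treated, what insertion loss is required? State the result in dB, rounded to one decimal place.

11.9 dB

The untreated sources together contribute 10^(81/10) = 1.259e+08, i.e. 81.00 dB(A).
The limit corresponds to 10^(82/10) = 1.585e+08; subtracting the fixed part leaves 3.260e+07 for the conveyor drive, i.e. 75.13 dB(A).
Required insertion loss = 87 − 75.13 = 11.87 dB.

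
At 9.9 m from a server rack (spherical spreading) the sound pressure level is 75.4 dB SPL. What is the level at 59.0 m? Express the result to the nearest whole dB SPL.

Spherical spreading from a point source gives a 20·log₁₀(r₂/r₁) drop.
L₂ = 75.4 − 20·log₁₀(59.0/9.9) = 75.4 − 15.504 = 59.90 dB SPL.

60 dB SPL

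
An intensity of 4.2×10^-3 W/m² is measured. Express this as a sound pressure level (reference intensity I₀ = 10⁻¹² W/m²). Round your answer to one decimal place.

I/I₀ = 4.2×10^-3/10⁻¹² = 4.2×10^9, and L = 10·log₁₀(I/I₀).
L = 10·(0.6232 + 9) = 96.23 dB.

96.2 dB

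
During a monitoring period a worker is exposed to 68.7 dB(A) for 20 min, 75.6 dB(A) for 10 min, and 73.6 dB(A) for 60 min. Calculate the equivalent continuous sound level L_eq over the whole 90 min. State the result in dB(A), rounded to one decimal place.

L_eq = 10·log₁₀[(1/T)·Σ tᵢ·10^(Lᵢ/10)] with T = 90 min.
Σ tᵢ·10^(Lᵢ/10) = 20·10^(68.7/10) + 10·10^(75.6/10) + 60·10^(73.6/10) = 1.886e+09.
L_eq = 10·log₁₀(1.886e+09/90) = 73.21 dB(A).

73.2 dB(A)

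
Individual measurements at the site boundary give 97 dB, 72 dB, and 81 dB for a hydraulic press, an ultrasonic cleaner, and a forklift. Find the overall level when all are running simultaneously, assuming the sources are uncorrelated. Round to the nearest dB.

For uncorrelated sources the intensities add, so convert each level to linear form, sum, and take 10·log₁₀ of the total.
Σ 10^(L/10) = 10^(97/10) + 10^(72/10) + 10^(81/10) = 5.154e+09.
L_total = 10·log₁₀(5.154e+09) = 97.12 dB.

97 dB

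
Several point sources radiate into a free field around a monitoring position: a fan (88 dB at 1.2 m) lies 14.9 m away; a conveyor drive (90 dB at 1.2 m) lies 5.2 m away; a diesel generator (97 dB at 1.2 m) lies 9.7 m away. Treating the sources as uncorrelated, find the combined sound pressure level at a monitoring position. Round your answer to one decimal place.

81.3 dB

Propagate each source to the receiver with L = L_ref − 20·log₁₀(r/r_ref), then add intensities.
fan: 88 − 20·log₁₀(14.9/1.2) = 88 − 21.88 = 66.12 dB.
conveyor drive: 90 − 20·log₁₀(5.2/1.2) = 90 − 12.74 = 77.26 dB.
diesel generator: 97 − 20·log₁₀(9.7/1.2) = 97 − 18.15 = 78.85 dB.
Σ 10^(L/10) = 1.341e+08 → L_total = 10·log₁₀(1.341e+08) = 81.27 dB.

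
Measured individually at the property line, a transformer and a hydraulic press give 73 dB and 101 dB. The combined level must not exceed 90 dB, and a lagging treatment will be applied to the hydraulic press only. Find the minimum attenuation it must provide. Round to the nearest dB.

Fixed contribution from the other source: Σ 10^(L/10) = 10^(73/10) = 1.995e+07 (73.00 dB).
To meet 90 dB overall, the treated hydraulic press may contribute at most 10^(90/10) − 1.995e+07 = 9.800e+08, i.e. 89.91 dB.
So the hydraulic press must be reduced from 101 to 89.91 dB: IL = 11.09 dB.

11 dB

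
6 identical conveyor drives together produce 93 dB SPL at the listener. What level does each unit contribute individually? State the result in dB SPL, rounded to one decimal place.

85.2 dB SPL

6 equal contributions raise the level by 10·log₁₀ 6 = 7.782 dB, so each unit alone gives 93 − 7.782.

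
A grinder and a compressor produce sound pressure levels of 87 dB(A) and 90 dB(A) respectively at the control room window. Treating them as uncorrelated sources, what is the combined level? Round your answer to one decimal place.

91.8 dB(A)

For uncorrelated sources the intensities add, so convert each level to linear form, sum, and take 10·log₁₀ of the total.
Σ 10^(L/10) = 10^(87/10) + 10^(90/10) = 1.501e+09.
L_total = 10·log₁₀(1.501e+09) = 91.76 dB(A).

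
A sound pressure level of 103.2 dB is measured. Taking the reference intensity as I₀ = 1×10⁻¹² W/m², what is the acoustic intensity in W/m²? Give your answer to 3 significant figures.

0.0209 W/m²

L = 10·log₁₀(I/I₀) ⇒ I = I₀·10^(L/10) = 10⁻¹² × 10^10.32.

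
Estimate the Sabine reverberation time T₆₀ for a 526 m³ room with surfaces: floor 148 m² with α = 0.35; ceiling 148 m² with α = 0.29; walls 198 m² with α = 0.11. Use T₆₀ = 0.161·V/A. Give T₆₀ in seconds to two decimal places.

0.73 s

A = Σ Sᵢαᵢ = 148·0.35 + 148·0.29 + 198·0.11 = 116.50 m².
T₆₀ = 0.161 × 526 / 116.50 = 0.727 s.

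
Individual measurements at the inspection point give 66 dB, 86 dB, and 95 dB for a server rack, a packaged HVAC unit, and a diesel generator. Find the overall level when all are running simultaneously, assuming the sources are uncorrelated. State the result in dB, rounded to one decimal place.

95.5 dB

Incoherent sources combine by intensity addition: L_total = 10·log₁₀(Σ 10^(L_i/10)).
Σ 10^(L/10) = 10^(66/10) + 10^(86/10) + 10^(95/10) = 3.564e+09.
L_total = 10·log₁₀(3.564e+09) = 95.52 dB.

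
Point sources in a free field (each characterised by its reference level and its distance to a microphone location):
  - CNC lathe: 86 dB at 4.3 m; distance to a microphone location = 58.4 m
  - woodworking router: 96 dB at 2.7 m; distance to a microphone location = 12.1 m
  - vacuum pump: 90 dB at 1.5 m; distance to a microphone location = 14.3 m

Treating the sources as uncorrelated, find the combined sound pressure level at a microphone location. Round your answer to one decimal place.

Propagate each source to the receiver with L = L_ref − 20·log₁₀(r/r_ref), then add intensities.
CNC lathe: 86 − 20·log₁₀(58.4/4.3) = 86 − 22.66 = 63.34 dB.
woodworking router: 96 − 20·log₁₀(12.1/2.7) = 96 − 13.03 = 82.97 dB.
vacuum pump: 90 − 20·log₁₀(14.3/1.5) = 90 − 19.58 = 70.42 dB.
Σ 10^(L/10) = 2.114e+08 → L_total = 10·log₁₀(2.114e+08) = 83.25 dB.

83.3 dB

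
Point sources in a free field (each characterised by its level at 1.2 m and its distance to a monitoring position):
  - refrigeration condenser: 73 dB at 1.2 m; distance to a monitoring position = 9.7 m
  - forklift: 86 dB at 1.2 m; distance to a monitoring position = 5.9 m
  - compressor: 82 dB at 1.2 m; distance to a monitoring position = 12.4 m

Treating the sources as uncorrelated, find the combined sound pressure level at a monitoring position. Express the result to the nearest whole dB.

First find each source's level at the receiver (point-source: −20·log₁₀(r/r_ref)), then combine on an intensity basis.
refrigeration condenser: 73 − 20·log₁₀(9.7/1.2) = 73 − 18.15 = 54.85 dB.
forklift: 86 − 20·log₁₀(5.9/1.2) = 86 − 13.83 = 72.17 dB.
compressor: 82 − 20·log₁₀(12.4/1.2) = 82 − 20.28 = 61.72 dB.
Σ 10^(L/10) = 1.826e+07 → L_total = 10·log₁₀(1.826e+07) = 72.61 dB.

73 dB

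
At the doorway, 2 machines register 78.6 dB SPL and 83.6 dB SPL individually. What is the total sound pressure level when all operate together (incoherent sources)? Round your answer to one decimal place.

Incoherent sources combine by intensity addition: L_total = 10·log₁₀(Σ 10^(L_i/10)).
Σ 10^(L/10) = 10^(78.6/10) + 10^(83.6/10) = 3.015e+08.
L_total = 10·log₁₀(3.015e+08) = 84.79 dB SPL.

84.8 dB SPL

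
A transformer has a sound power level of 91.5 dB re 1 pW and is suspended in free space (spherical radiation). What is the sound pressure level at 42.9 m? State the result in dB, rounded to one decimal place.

The power spreads over a sphere of area 4π·r², so L_p = L_w − 10·log₁₀(4π·r²).
4π·r² = 2.313e+04 m², 10·log₁₀ of that is 43.641 dB.
L_p = 91.5 − 43.641 = 47.86 dB.

47.9 dB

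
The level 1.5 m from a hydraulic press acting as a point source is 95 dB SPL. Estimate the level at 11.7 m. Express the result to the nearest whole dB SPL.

77 dB SPL

Point-source attenuation: ΔL = 20·log₁₀(r₂/r₁) = 20·log₁₀(11.7/1.5) = 17.842 dB.
L₂ = 95 − 20·log₁₀(11.7/1.5) = 95 − 17.842 = 77.16 dB SPL.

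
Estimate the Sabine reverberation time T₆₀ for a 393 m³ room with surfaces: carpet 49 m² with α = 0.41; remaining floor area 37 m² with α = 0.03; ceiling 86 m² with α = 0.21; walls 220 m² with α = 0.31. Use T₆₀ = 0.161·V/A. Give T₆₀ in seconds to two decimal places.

A = Σ Sᵢαᵢ = 49·0.41 + 37·0.03 + 86·0.21 + 220·0.31 = 107.46 m².
T₆₀ = 0.161 × 393 / 107.46 = 0.589 s.

0.59 s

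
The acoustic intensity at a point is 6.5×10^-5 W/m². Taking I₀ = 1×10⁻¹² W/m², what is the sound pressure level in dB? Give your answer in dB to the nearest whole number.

78 dB

Dividing by I₀ shifts the exponent by 12: I/I₀ = 6.5×10^7.
L = 10·(0.8129 + 7) = 78.13 dB.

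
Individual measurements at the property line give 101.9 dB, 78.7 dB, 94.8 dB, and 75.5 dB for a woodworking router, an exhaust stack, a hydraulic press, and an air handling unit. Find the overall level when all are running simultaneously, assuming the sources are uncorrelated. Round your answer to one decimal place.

102.7 dB

For uncorrelated sources the intensities add, so convert each level to linear form, sum, and take 10·log₁₀ of the total.
Σ 10^(L/10) = 10^(101.9/10) + 10^(78.7/10) + 10^(94.8/10) + 10^(75.5/10) = 1.862e+10.
L_total = 10·log₁₀(1.862e+10) = 102.70 dB.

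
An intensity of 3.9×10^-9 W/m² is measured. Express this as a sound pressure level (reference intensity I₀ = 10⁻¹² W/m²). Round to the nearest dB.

Dividing by I₀ shifts the exponent by 12: I/I₀ = 3.9×10^3.
L = 10·(0.5911 + 3) = 35.91 dB.

36 dB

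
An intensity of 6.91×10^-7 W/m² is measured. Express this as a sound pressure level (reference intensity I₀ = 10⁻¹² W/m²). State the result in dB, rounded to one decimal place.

58.4 dB

I/I₀ = 6.91×10^-7/10⁻¹² = 6.91×10^5, and L = 10·log₁₀(I/I₀).
L = 10·(0.8395 + 5) = 58.39 dB.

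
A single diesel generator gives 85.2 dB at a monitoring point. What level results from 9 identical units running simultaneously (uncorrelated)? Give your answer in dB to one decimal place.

94.7 dB

With 9 equal, uncorrelated contributions the intensity is 9× that of one unit, giving a rise of 10·log₁₀ 9.
L_total = 85.2 + 10·log₁₀(9) = 85.2 + 9.542 = 94.74 dB.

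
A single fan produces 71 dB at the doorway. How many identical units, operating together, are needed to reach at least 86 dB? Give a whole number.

N identical sources give L₁ + 10·log₁₀ N, so require 10·log₁₀ N ≥ 86 − 71 = 15.0 dB.
N ≥ 10^(15.0/10) = 31.623, so N = 32.

32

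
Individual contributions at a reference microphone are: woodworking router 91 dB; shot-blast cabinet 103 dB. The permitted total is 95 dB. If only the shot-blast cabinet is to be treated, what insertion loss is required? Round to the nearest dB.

10 dB

The untreated sources together contribute 10^(91/10) = 1.259e+09, i.e. 91.00 dB.
The limit corresponds to 10^(95/10) = 3.162e+09; subtracting the fixed part leaves 1.903e+09 for the shot-blast cabinet, i.e. 92.80 dB.
Required insertion loss = 103 − 92.80 = 10.20 dB.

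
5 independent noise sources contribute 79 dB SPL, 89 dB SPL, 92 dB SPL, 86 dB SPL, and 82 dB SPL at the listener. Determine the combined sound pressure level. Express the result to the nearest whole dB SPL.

95 dB SPL

For uncorrelated sources the intensities add, so convert each level to linear form, sum, and take 10·log₁₀ of the total.
Σ 10^(L/10) = 10^(79/10) + 10^(89/10) + 10^(92/10) + 10^(86/10) + 10^(82/10) = 3.015e+09.
L_total = 10·log₁₀(3.015e+09) = 94.79 dB SPL.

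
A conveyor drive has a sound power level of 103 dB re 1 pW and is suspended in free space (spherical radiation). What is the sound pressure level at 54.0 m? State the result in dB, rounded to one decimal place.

57.4 dB

L_p = L_w − 10·log₁₀(4π·r²) with r = 54.0 m.
4π·r² = 3.664e+04 m², 10·log₁₀ of that is 45.640 dB.
L_p = 103 − 45.640 = 57.36 dB.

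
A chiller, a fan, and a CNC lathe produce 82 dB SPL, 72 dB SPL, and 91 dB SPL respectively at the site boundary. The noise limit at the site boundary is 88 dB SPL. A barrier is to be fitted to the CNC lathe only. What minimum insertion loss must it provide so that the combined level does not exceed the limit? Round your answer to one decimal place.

Everything except the CNC lathe sums to 10^(82/10) + 10^(72/10) = 1.743e+08 in linear terms, 82.41 dB SPL.
To meet 88 dB SPL overall, the treated CNC lathe may contribute at most 10^(88/10) − 1.743e+08 = 4.566e+08, i.e. 86.60 dB SPL.
So the CNC lathe must be reduced from 91 to 86.60 dB SPL: IL = 4.40 dB.

4.4 dB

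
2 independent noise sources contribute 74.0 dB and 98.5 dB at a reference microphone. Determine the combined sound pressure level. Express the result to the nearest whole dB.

99 dB

For uncorrelated sources the intensities add, so convert each level to linear form, sum, and take 10·log₁₀ of the total.
Σ 10^(L/10) = 10^(74.0/10) + 10^(98.5/10) = 7.105e+09.
L_total = 10·log₁₀(7.105e+09) = 98.52 dB.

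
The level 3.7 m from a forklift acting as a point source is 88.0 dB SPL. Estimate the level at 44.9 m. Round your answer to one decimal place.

Point-source attenuation: ΔL = 20·log₁₀(r₂/r₁) = 20·log₁₀(44.9/3.7) = 21.681 dB.
L₂ = 88.0 − 20·log₁₀(44.9/3.7) = 88.0 − 21.681 = 66.32 dB SPL.

66.3 dB SPL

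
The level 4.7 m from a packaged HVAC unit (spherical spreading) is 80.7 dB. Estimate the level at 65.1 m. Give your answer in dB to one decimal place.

Spherical spreading from a point source gives a 20·log₁₀(r₂/r₁) drop.
L₂ = 80.7 − 20·log₁₀(65.1/4.7) = 80.7 − 22.830 = 57.87 dB.

57.9 dB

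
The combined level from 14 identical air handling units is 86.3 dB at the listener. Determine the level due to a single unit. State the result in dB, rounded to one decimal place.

14 equal contributions raise the level by 10·log₁₀ 14 = 11.461 dB, so each unit alone gives 86.3 − 11.461.

74.8 dB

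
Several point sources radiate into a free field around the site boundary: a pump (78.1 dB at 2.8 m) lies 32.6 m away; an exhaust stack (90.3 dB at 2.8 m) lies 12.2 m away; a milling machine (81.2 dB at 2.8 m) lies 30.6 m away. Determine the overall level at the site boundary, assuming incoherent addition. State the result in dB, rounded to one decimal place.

Propagate each source to the receiver with L = L_ref − 20·log₁₀(r/r_ref), then add intensities.
pump: 78.1 − 20·log₁₀(32.6/2.8) = 78.1 − 21.32 = 56.78 dB.
exhaust stack: 90.3 − 20·log₁₀(12.2/2.8) = 90.3 − 12.78 = 77.52 dB.
milling machine: 81.2 − 20·log₁₀(30.6/2.8) = 81.2 − 20.77 = 60.43 dB.
Σ 10^(L/10) = 5.802e+07 → L_total = 10·log₁₀(5.802e+07) = 77.64 dB.

77.6 dB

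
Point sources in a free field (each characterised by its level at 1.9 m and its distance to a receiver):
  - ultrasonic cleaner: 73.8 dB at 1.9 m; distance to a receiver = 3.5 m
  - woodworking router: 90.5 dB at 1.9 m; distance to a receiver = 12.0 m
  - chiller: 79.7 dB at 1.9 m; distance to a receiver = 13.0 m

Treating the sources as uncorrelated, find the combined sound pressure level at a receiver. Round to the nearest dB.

76 dB

First find each source's level at the receiver (point-source: −20·log₁₀(r/r_ref)), then combine on an intensity basis.
ultrasonic cleaner: 73.8 − 20·log₁₀(3.5/1.9) = 73.8 − 5.31 = 68.49 dB.
woodworking router: 90.5 − 20·log₁₀(12.0/1.9) = 90.5 − 16.01 = 74.49 dB.
chiller: 79.7 − 20·log₁₀(13.0/1.9) = 79.7 − 16.70 = 63.00 dB.
Σ 10^(L/10) = 3.719e+07 → L_total = 10·log₁₀(3.719e+07) = 75.70 dB.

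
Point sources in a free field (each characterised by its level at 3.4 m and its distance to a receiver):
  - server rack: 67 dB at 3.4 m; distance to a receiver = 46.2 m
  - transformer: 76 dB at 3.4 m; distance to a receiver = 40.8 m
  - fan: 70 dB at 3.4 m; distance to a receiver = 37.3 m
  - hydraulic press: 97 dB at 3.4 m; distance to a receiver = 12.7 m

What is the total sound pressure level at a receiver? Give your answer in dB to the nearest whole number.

86 dB

First find each source's level at the receiver (point-source: −20·log₁₀(r/r_ref)), then combine on an intensity basis.
server rack: 67 − 20·log₁₀(46.2/3.4) = 67 − 22.66 = 44.34 dB.
transformer: 76 − 20·log₁₀(40.8/3.4) = 76 − 21.58 = 54.42 dB.
fan: 70 − 20·log₁₀(37.3/3.4) = 70 − 20.80 = 49.20 dB.
hydraulic press: 97 − 20·log₁₀(12.7/3.4) = 97 − 11.45 = 85.55 dB.
Σ 10^(L/10) = 3.596e+08 → L_total = 10·log₁₀(3.596e+08) = 85.56 dB.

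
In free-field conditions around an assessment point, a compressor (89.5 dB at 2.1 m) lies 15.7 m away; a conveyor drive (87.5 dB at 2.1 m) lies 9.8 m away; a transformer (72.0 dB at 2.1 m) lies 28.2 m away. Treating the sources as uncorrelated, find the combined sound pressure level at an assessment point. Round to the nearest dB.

First find each source's level at the receiver (point-source: −20·log₁₀(r/r_ref)), then combine on an intensity basis.
compressor: 89.5 − 20·log₁₀(15.7/2.1) = 89.5 − 17.47 = 72.03 dB.
conveyor drive: 87.5 − 20·log₁₀(9.8/2.1) = 87.5 − 13.38 = 74.12 dB.
transformer: 72.0 − 20·log₁₀(28.2/2.1) = 72.0 − 22.56 = 49.44 dB.
Σ 10^(L/10) = 4.186e+07 → L_total = 10·log₁₀(4.186e+07) = 76.22 dB.

76 dB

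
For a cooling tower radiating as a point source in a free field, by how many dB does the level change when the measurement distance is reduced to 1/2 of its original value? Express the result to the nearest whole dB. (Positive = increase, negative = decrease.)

With spherical spreading the level changes by −20·log₁₀(r₂/r₁).
ΔL = −20·log₁₀(0.5) = +6.02 dB.

+6 dB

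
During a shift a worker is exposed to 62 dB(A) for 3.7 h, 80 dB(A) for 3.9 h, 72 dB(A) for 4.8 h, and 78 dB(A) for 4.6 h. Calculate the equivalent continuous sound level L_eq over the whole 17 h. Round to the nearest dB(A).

77 dB(A)

The energy average is taken in the linear domain: L_eq = 10·log₁₀[(Σ tᵢ·10^(Lᵢ/10))/T], T = 17 h.
Σ tᵢ·10^(Lᵢ/10) = 3.7·10^(62/10) + 3.9·10^(80/10) + 4.8·10^(72/10) + 4.6·10^(78/10) = 7.622e+08.
L_eq = 10·log₁₀(7.622e+08/17) = 76.52 dB(A).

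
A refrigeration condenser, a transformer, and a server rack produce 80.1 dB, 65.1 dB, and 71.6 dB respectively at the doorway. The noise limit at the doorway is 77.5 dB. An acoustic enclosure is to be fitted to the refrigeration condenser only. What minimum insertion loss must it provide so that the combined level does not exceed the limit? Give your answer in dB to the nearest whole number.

4 dB

Everything except the refrigeration condenser sums to 10^(65.1/10) + 10^(71.6/10) = 1.769e+07 in linear terms, 72.48 dB.
The limit corresponds to 10^(77.5/10) = 5.623e+07; subtracting the fixed part leaves 3.854e+07 for the refrigeration condenser, i.e. 75.86 dB.
Required insertion loss = 80.1 − 75.86 = 4.24 dB.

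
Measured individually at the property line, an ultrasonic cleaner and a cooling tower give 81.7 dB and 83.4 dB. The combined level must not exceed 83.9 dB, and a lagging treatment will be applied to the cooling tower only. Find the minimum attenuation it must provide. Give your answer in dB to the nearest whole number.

Fixed contribution from the other source: Σ 10^(L/10) = 10^(81.7/10) = 1.479e+08 (81.70 dB).
The limit corresponds to 10^(83.9/10) = 2.455e+08; subtracting the fixed part leaves 9.756e+07 for the cooling tower, i.e. 79.89 dB.
So the cooling tower must be reduced from 83.4 to 79.89 dB: IL = 3.51 dB.

4 dB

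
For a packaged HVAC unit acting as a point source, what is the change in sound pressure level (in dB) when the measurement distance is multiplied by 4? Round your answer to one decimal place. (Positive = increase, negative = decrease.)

Point-source spreading: ΔL = −20·log₁₀(r₂/r₁).
ΔL = −20·log₁₀(4) = -12.04 dB.

-12.0 dB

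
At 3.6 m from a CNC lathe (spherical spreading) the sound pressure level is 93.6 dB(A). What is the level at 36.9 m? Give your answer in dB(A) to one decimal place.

For a point source, L₂ = L₁ − 20·log₁₀(r₂/r₁).
L₂ = 93.6 − 20·log₁₀(36.9/3.6) = 93.6 − 20.214 = 73.39 dB(A).

73.4 dB(A)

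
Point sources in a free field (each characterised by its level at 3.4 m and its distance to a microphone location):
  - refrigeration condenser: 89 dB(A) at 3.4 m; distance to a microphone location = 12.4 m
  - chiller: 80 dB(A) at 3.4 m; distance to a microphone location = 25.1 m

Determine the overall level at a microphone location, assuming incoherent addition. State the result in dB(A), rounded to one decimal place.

77.9 dB(A)

First find each source's level at the receiver (point-source: −20·log₁₀(r/r_ref)), then combine on an intensity basis.
refrigeration condenser: 89 − 20·log₁₀(12.4/3.4) = 89 − 11.24 = 77.76 dB(A).
chiller: 80 − 20·log₁₀(25.1/3.4) = 80 − 17.36 = 62.64 dB(A).
Σ 10^(L/10) = 6.155e+07 → L_total = 10·log₁₀(6.155e+07) = 77.89 dB(A).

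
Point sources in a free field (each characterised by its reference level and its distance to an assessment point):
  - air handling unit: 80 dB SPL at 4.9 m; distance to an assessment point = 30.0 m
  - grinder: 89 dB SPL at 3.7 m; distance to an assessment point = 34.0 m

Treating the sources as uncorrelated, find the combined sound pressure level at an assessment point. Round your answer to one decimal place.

Apply inverse-square spreading to bring every level to the receiver, then sum 10^(L/10).
air handling unit: 80 − 20·log₁₀(30.0/4.9) = 80 − 15.74 = 64.26 dB SPL.
grinder: 89 − 20·log₁₀(34.0/3.7) = 89 − 19.27 = 69.73 dB SPL.
Σ 10^(L/10) = 1.207e+07 → L_total = 10·log₁₀(1.207e+07) = 70.82 dB SPL.

70.8 dB SPL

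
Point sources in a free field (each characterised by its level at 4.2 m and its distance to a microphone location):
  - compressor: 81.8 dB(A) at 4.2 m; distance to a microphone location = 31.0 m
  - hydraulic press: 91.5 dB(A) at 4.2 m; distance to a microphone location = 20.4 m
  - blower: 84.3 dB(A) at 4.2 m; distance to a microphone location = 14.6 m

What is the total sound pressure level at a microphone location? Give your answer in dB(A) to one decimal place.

Propagate each source to the receiver with L = L_ref − 20·log₁₀(r/r_ref), then add intensities.
compressor: 81.8 − 20·log₁₀(31.0/4.2) = 81.8 − 17.36 = 64.44 dB(A).
hydraulic press: 91.5 − 20·log₁₀(20.4/4.2) = 91.5 − 13.73 = 77.77 dB(A).
blower: 84.3 − 20·log₁₀(14.6/4.2) = 84.3 − 10.82 = 73.48 dB(A).
Σ 10^(L/10) = 8.493e+07 → L_total = 10·log₁₀(8.493e+07) = 79.29 dB(A).

79.3 dB(A)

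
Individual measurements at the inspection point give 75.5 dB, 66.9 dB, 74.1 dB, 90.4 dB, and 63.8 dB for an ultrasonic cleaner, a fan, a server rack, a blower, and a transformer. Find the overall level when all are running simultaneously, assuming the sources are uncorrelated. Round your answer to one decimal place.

For uncorrelated sources the intensities add, so convert each level to linear form, sum, and take 10·log₁₀ of the total.
Σ 10^(L/10) = 10^(75.5/10) + 10^(66.9/10) + 10^(74.1/10) + 10^(90.4/10) + 10^(63.8/10) = 1.165e+09.
L_total = 10·log₁₀(1.165e+09) = 90.66 dB.

90.7 dB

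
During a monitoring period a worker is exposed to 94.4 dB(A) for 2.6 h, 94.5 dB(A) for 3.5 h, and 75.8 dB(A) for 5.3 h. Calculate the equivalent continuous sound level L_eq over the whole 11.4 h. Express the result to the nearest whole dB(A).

92 dB(A)

L_eq = 10·log₁₀[(1/T)·Σ tᵢ·10^(Lᵢ/10)] with T = 11.4 h.
Σ tᵢ·10^(Lᵢ/10) = 2.6·10^(94.4/10) + 3.5·10^(94.5/10) + 5.3·10^(75.8/10) = 1.723e+10.
L_eq = 10·log₁₀(1.723e+10/11.4) = 91.79 dB(A).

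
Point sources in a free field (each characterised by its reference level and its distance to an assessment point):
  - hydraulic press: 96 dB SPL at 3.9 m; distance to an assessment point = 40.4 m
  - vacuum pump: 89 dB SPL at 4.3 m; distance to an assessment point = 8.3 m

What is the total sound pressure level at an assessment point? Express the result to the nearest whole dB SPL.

84 dB SPL

Propagate each source to the receiver with L = L_ref − 20·log₁₀(r/r_ref), then add intensities.
hydraulic press: 96 − 20·log₁₀(40.4/3.9) = 96 − 20.31 = 75.69 dB SPL.
vacuum pump: 89 − 20·log₁₀(8.3/4.3) = 89 − 5.71 = 83.29 dB SPL.
Σ 10^(L/10) = 2.503e+08 → L_total = 10·log₁₀(2.503e+08) = 83.98 dB SPL.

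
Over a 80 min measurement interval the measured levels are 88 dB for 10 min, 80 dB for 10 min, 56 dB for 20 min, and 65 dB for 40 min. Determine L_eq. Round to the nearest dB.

80 dB

L_eq = 10·log₁₀[(1/T)·Σ tᵢ·10^(Lᵢ/10)] with T = 80 min.
Σ tᵢ·10^(Lᵢ/10) = 10·10^(88/10) + 10·10^(80/10) + 20·10^(56/10) + 40·10^(65/10) = 7.444e+09.
L_eq = 10·log₁₀(7.444e+09/80) = 79.69 dB.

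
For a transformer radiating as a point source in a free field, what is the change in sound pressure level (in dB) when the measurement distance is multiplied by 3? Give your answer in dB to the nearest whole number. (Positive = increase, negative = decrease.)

-10 dB

A point source loses 6 dB per doubling of distance; generally ΔL = −20·log₁₀(r₂/r₁).
ΔL = −20·log₁₀(3) = -9.54 dB.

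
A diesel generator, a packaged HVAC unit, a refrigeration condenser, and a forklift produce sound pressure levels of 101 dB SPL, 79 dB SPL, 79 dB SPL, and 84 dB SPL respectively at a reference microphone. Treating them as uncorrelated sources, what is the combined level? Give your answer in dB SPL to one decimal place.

101.1 dB SPL

For uncorrelated sources the intensities add, so convert each level to linear form, sum, and take 10·log₁₀ of the total.
Σ 10^(L/10) = 10^(101/10) + 10^(79/10) + 10^(79/10) + 10^(84/10) = 1.300e+10.
L_total = 10·log₁₀(1.300e+10) = 101.14 dB SPL.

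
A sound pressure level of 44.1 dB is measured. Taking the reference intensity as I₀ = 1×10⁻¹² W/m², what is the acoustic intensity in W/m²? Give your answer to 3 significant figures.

I/I₀ = 10^(44.1/10) = 2.57e+04, so I = 2.57e+04 × 10⁻¹² W/m².

2.57e-08 W/m²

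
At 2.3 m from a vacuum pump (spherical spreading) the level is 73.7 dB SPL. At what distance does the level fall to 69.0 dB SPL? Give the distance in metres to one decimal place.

Point-source spreading drops the level by 20·log₁₀(r₂/r₁); inverting, r₂/r₁ = 10^(ΔL/20).
r₂ = 2.3·10^((73.7−69.0)/20) = 2.3·10^(4.7/20) = 3.95 m.

4.0 m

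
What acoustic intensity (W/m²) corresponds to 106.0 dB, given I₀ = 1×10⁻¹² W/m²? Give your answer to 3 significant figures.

L = 10·log₁₀(I/I₀) ⇒ I = I₀·10^(L/10) = 10⁻¹² × 10^10.60.

0.0398 W/m²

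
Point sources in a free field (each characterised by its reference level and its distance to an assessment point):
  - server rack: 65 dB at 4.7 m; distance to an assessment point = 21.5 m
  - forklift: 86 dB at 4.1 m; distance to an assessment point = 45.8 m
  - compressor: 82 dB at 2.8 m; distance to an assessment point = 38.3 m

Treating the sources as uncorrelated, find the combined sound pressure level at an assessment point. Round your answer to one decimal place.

66.2 dB

First find each source's level at the receiver (point-source: −20·log₁₀(r/r_ref)), then combine on an intensity basis.
server rack: 65 − 20·log₁₀(21.5/4.7) = 65 − 13.21 = 51.79 dB.
forklift: 86 − 20·log₁₀(45.8/4.1) = 86 − 20.96 = 65.04 dB.
compressor: 82 − 20·log₁₀(38.3/2.8) = 82 − 22.72 = 59.28 dB.
Σ 10^(L/10) = 4.189e+06 → L_total = 10·log₁₀(4.189e+06) = 66.22 dB.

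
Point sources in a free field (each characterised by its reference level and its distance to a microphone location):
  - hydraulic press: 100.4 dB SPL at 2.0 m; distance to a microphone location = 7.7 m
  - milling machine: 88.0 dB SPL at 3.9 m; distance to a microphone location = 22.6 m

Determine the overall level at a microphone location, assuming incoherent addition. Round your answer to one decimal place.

88.8 dB SPL

Propagate each source to the receiver with L = L_ref − 20·log₁₀(r/r_ref), then add intensities.
hydraulic press: 100.4 − 20·log₁₀(7.7/2.0) = 100.4 − 11.71 = 88.69 dB SPL.
milling machine: 88.0 − 20·log₁₀(22.6/3.9) = 88.0 − 15.26 = 72.74 dB SPL.
Σ 10^(L/10) = 7.585e+08 → L_total = 10·log₁₀(7.585e+08) = 88.80 dB SPL.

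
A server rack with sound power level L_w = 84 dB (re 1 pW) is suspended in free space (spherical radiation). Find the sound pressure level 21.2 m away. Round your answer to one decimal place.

Free-field spherical radiation: L_p = L_w − 10·log₁₀(4π·r²), r = 21.2 m.
4π·r² = 5648 m², 10·log₁₀ of that is 37.519 dB.
L_p = 84 − 37.519 = 46.48 dB.

46.5 dB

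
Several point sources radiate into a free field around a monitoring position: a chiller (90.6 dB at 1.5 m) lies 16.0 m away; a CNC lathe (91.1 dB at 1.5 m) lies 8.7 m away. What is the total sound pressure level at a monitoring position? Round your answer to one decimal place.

76.8 dB

First find each source's level at the receiver (point-source: −20·log₁₀(r/r_ref)), then combine on an intensity basis.
chiller: 90.6 − 20·log₁₀(16.0/1.5) = 90.6 − 20.56 = 70.04 dB.
CNC lathe: 91.1 − 20·log₁₀(8.7/1.5) = 91.1 − 15.27 = 75.83 dB.
Σ 10^(L/10) = 4.839e+07 → L_total = 10·log₁₀(4.839e+07) = 76.85 dB.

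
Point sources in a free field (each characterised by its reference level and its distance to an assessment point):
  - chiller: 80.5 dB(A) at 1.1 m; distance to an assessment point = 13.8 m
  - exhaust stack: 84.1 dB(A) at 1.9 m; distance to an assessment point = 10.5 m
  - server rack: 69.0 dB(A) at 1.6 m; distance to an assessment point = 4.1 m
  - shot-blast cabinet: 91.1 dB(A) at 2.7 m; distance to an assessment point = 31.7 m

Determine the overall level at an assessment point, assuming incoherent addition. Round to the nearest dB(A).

First find each source's level at the receiver (point-source: −20·log₁₀(r/r_ref)), then combine on an intensity basis.
chiller: 80.5 − 20·log₁₀(13.8/1.1) = 80.5 − 21.97 = 58.53 dB(A).
exhaust stack: 84.1 − 20·log₁₀(10.5/1.9) = 84.1 − 14.85 = 69.25 dB(A).
server rack: 69.0 − 20·log₁₀(4.1/1.6) = 69.0 − 8.17 = 60.83 dB(A).
shot-blast cabinet: 91.1 − 20·log₁₀(31.7/2.7) = 91.1 − 21.39 = 69.71 dB(A).
Σ 10^(L/10) = 1.968e+07 → L_total = 10·log₁₀(1.968e+07) = 72.94 dB(A).

73 dB(A)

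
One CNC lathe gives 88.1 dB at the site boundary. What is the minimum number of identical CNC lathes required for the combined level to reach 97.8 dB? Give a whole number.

10

The shortfall is 97.8 − 88.1 = 9.7 dB, and N units add 10·log₁₀ N, so need 10·log₁₀ N ≥ 9.7.
N ≥ 10^(9.7/10) = 9.333, so N = 10.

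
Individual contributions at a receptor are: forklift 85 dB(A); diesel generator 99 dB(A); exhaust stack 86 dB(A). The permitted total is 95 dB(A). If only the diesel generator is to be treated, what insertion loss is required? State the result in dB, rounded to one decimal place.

5.1 dB

Everything except the diesel generator sums to 10^(85/10) + 10^(86/10) = 7.143e+08 in linear terms, 88.54 dB(A).
To meet 95 dB(A) overall, the treated diesel generator may contribute at most 10^(95/10) − 7.143e+08 = 2.448e+09, i.e. 93.89 dB(A).
So the diesel generator must be reduced from 99 to 93.89 dB(A): IL = 5.11 dB.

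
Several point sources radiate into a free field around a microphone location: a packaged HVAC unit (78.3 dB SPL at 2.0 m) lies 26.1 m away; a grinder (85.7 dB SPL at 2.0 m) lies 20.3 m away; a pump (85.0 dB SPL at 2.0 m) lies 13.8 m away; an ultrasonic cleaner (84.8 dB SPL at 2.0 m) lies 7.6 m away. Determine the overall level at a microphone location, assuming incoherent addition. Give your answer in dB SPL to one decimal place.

Propagate each source to the receiver with L = L_ref − 20·log₁₀(r/r_ref), then add intensities.
packaged HVAC unit: 78.3 − 20·log₁₀(26.1/2.0) = 78.3 − 22.31 = 55.99 dB SPL.
grinder: 85.7 − 20·log₁₀(20.3/2.0) = 85.7 − 20.13 = 65.57 dB SPL.
pump: 85.0 − 20·log₁₀(13.8/2.0) = 85.0 − 16.78 = 68.22 dB SPL.
ultrasonic cleaner: 84.8 − 20·log₁₀(7.6/2.0) = 84.8 − 11.60 = 73.20 dB SPL.
Σ 10^(L/10) = 3.156e+07 → L_total = 10·log₁₀(3.156e+07) = 74.99 dB SPL.

75.0 dB SPL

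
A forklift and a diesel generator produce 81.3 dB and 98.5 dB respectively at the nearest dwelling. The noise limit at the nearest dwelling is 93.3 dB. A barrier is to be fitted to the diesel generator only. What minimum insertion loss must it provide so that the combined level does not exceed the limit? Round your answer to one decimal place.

5.5 dB

Fixed contribution from the other source: Σ 10^(L/10) = 10^(81.3/10) = 1.349e+08 (81.30 dB).
To meet 93.3 dB overall, the treated diesel generator may contribute at most 10^(93.3/10) − 1.349e+08 = 2.003e+09, i.e. 93.02 dB.
Required insertion loss = 98.5 − 93.02 = 5.48 dB.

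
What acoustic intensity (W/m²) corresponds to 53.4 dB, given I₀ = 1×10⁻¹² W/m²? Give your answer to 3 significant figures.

I = I₀·10^(L/10) = 10⁻¹² × 10^(53.4/10) = 10^(-6.660).

2.19e-07 W/m²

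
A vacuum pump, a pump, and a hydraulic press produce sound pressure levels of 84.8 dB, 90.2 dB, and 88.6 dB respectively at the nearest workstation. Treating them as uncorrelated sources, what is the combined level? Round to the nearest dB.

93 dB

Incoherent sources combine by intensity addition: L_total = 10·log₁₀(Σ 10^(L_i/10)).
Σ 10^(L/10) = 10^(84.8/10) + 10^(90.2/10) + 10^(88.6/10) = 2.074e+09.
L_total = 10·log₁₀(2.074e+09) = 93.17 dB.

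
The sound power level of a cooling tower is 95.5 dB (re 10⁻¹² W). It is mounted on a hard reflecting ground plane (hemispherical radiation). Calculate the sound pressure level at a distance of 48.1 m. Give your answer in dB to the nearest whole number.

Free-field hemispherical radiation: L_p = L_w − 10·log₁₀(2π·r²), r = 48.1 m.
2π·r² = 1.454e+04 m², 10·log₁₀ of that is 41.625 dB.
L_p = 95.5 − 41.625 = 53.88 dB.

54 dB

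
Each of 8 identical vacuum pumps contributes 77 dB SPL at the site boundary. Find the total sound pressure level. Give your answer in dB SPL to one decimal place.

N identical incoherent sources raise the level by 10·log₁₀ N.
L_total = 77 + 10·log₁₀(8) = 77 + 9.031 = 86.03 dB SPL.

86.0 dB SPL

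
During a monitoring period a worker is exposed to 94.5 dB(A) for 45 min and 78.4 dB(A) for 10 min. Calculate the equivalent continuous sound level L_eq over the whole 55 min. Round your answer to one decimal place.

93.7 dB(A)

Weight each interval's intensity by its duration and average over T = 55 min:
Σ tᵢ·10^(Lᵢ/10) = 45·10^(94.5/10) + 10·10^(78.4/10) = 1.275e+11.
L_eq = 10·log₁₀(1.275e+11/55) = 93.65 dB(A).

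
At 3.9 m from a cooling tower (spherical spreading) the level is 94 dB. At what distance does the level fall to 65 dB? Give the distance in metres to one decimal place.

Point-source spreading drops the level by 20·log₁₀(r₂/r₁); inverting, r₂/r₁ = 10^(ΔL/20).
r₂ = 3.9·10^((94−65)/20) = 3.9·10^(29.0/20) = 109.92 m.

109.9 m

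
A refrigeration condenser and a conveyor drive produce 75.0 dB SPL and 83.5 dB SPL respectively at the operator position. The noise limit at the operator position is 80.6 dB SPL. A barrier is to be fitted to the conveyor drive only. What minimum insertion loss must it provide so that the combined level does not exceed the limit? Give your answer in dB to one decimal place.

4.3 dB

The untreated sources together contribute 10^(75.0/10) = 3.162e+07, i.e. 75.00 dB SPL.
To meet 80.6 dB SPL overall, the treated conveyor drive may contribute at most 10^(80.6/10) − 3.162e+07 = 8.319e+07, i.e. 79.20 dB SPL.
So the conveyor drive must be reduced from 83.5 to 79.20 dB SPL: IL = 4.30 dB.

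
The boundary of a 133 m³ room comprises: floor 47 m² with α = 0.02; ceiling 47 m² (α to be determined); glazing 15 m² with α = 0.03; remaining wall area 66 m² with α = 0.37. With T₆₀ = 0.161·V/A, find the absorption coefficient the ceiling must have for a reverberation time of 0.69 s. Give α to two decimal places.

Required total absorption A = 0.161·133/0.69 = 31.03 m².
Absorption from the other surfaces = 47·0.02 + 15·0.03 + 66·0.37 = 25.81 m², so the ceiling must supply 5.22 m² over 47 m².
α = 5.22/47 = 0.111.

0.11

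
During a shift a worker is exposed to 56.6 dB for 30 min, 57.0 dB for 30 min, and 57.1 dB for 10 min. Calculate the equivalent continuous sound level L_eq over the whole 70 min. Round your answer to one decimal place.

56.8 dB

Weight each interval's intensity by its duration and average over T = 70 min:
Σ tᵢ·10^(Lᵢ/10) = 30·10^(56.6/10) + 30·10^(57.0/10) + 10·10^(57.1/10) = 3.388e+07.
L_eq = 10·log₁₀(3.388e+07/70) = 56.85 dB.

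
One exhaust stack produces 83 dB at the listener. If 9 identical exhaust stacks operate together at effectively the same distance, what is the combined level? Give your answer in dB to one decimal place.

92.5 dB

N identical incoherent sources raise the level by 10·log₁₀ N.
L_total = 83 + 10·log₁₀(9) = 83 + 9.542 = 92.54 dB.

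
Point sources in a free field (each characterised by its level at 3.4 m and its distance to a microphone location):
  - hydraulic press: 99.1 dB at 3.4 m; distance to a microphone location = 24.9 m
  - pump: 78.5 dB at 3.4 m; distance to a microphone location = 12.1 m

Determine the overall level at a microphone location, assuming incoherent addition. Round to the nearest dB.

First find each source's level at the receiver (point-source: −20·log₁₀(r/r_ref)), then combine on an intensity basis.
hydraulic press: 99.1 − 20·log₁₀(24.9/3.4) = 99.1 − 17.29 = 81.81 dB.
pump: 78.5 − 20·log₁₀(12.1/3.4) = 78.5 − 11.03 = 67.47 dB.
Σ 10^(L/10) = 1.571e+08 → L_total = 10·log₁₀(1.571e+08) = 81.96 dB.

82 dB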